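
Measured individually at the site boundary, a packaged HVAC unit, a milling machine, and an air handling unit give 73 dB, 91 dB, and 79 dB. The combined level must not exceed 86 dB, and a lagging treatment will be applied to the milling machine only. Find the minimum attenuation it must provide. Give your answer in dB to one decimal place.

The untreated sources together contribute 10^(73/10) + 10^(79/10) = 9.939e+07, i.e. 79.97 dB.
To meet 86 dB overall, the treated milling machine may contribute at most 10^(86/10) − 9.939e+07 = 2.987e+08, i.e. 84.75 dB.
So the milling machine must be reduced from 91 to 84.75 dB: IL = 6.25 dB.

6.2 dB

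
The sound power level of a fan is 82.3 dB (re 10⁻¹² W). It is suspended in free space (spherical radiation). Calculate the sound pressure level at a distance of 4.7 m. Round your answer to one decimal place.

Free-field spherical radiation: L_p = L_w − 10·log₁₀(4π·r²), r = 4.7 m.
4π·r² = 277.6 m², 10·log₁₀ of that is 24.434 dB.
L_p = 82.3 − 24.434 = 57.87 dB.

57.9 dB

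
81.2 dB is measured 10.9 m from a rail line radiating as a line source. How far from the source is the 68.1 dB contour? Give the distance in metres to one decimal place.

222.5 m

The 13.1 dB drop corresponds to a distance ratio of 10^(13.1/10) for a line source.
r₂ = 10.9·10^((81.2−68.1)/10) = 10.9·10^(13.1/10) = 222.55 m.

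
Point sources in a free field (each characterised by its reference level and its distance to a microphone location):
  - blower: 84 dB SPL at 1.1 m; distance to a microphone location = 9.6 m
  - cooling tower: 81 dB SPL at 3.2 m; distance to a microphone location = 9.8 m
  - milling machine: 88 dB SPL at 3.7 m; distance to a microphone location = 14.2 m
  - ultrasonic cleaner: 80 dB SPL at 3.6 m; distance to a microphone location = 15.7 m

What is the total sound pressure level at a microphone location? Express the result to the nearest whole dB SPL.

Propagate each source to the receiver with L = L_ref − 20·log₁₀(r/r_ref), then add intensities.
blower: 84 − 20·log₁₀(9.6/1.1) = 84 − 18.82 = 65.18 dB SPL.
cooling tower: 81 − 20·log₁₀(9.8/3.2) = 81 − 9.72 = 71.28 dB SPL.
milling machine: 88 − 20·log₁₀(14.2/3.7) = 88 − 11.68 = 76.32 dB SPL.
ultrasonic cleaner: 80 − 20·log₁₀(15.7/3.6) = 80 − 12.79 = 67.21 dB SPL.
Σ 10^(L/10) = 6.482e+07 → L_total = 10·log₁₀(6.482e+07) = 78.12 dB SPL.

78 dB SPL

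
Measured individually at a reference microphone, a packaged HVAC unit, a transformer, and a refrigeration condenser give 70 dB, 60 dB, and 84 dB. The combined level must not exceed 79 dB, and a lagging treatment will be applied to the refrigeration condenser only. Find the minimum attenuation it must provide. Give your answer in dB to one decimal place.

Everything except the refrigeration condenser sums to 10^(70/10) + 10^(60/10) = 1.100e+07 in linear terms, 70.41 dB.
The limit corresponds to 10^(79/10) = 7.943e+07; subtracting the fixed part leaves 6.843e+07 for the refrigeration condenser, i.e. 78.35 dB.
Required insertion loss = 84 − 78.35 = 5.65 dB.

5.6 dB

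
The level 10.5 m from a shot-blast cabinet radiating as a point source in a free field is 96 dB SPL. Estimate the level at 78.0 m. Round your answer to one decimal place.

Point-source attenuation: ΔL = 20·log₁₀(r₂/r₁) = 20·log₁₀(78.0/10.5) = 17.418 dB.
L₂ = 96 − 20·log₁₀(78.0/10.5) = 96 − 17.418 = 78.58 dB SPL.

78.6 dB SPL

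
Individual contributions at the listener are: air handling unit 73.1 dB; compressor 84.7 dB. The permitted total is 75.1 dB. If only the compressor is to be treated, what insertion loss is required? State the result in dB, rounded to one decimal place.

13.9 dB

Fixed contribution from the other source: Σ 10^(L/10) = 10^(73.1/10) = 2.042e+07 (73.10 dB).
To meet 75.1 dB overall, the treated compressor may contribute at most 10^(75.1/10) − 2.042e+07 = 1.194e+07, i.e. 70.77 dB.
Required insertion loss = 84.7 − 70.77 = 13.93 dB.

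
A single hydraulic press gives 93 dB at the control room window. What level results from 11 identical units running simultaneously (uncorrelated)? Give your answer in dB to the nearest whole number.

N identical incoherent sources raise the level by 10·log₁₀ N.
L_total = 93 + 10·log₁₀(11) = 93 + 10.414 = 103.41 dB.

103 dB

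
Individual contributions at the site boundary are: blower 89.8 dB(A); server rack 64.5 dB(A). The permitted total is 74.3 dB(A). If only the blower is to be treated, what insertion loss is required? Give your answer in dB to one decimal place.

The untreated sources together contribute 10^(64.5/10) = 2.818e+06, i.e. 64.50 dB(A).
The limit corresponds to 10^(74.3/10) = 2.692e+07; subtracting the fixed part leaves 2.410e+07 for the blower, i.e. 73.82 dB(A).
So the blower must be reduced from 89.8 to 73.82 dB(A): IL = 15.98 dB.

16.0 dB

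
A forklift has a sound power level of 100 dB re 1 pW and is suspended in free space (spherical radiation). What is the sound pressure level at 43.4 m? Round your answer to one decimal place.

Free-field spherical radiation: L_p = L_w − 10·log₁₀(4π·r²), r = 43.4 m.
4π·r² = 2.367e+04 m², 10·log₁₀ of that is 43.742 dB.
L_p = 100 − 43.742 = 56.26 dB.

56.3 dB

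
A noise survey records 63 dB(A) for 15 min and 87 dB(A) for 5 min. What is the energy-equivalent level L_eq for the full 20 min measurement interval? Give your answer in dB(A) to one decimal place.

Weight each interval's intensity by its duration and average over T = 20 min:
Σ tᵢ·10^(Lᵢ/10) = 15·10^(63/10) + 5·10^(87/10) = 2.536e+09.
L_eq = 10·log₁₀(2.536e+09/20) = 81.03 dB(A).

81.0 dB(A)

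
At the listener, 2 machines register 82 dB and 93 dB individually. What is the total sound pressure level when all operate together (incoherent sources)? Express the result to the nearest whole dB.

93 dB

For uncorrelated sources the intensities add, so convert each level to linear form, sum, and take 10·log₁₀ of the total.
Σ 10^(L/10) = 10^(82/10) + 10^(93/10) = 2.154e+09.
L_total = 10·log₁₀(2.154e+09) = 93.33 dB.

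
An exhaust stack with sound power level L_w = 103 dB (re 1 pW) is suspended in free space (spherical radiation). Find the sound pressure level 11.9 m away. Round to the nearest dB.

The power spreads over a sphere of area 4π·r², so L_p = L_w − 10·log₁₀(4π·r²).
4π·r² = 1780 m², 10·log₁₀ of that is 32.503 dB.
L_p = 103 − 32.503 = 70.50 dB.

70 dB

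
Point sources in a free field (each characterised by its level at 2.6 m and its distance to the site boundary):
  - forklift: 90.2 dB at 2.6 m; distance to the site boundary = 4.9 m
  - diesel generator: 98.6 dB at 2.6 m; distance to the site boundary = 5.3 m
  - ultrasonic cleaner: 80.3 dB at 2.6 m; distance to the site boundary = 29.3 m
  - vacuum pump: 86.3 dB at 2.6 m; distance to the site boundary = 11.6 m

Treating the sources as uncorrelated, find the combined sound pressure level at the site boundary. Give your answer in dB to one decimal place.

93.1 dB

First find each source's level at the receiver (point-source: −20·log₁₀(r/r_ref)), then combine on an intensity basis.
forklift: 90.2 − 20·log₁₀(4.9/2.6) = 90.2 − 5.50 = 84.70 dB.
diesel generator: 98.6 − 20·log₁₀(5.3/2.6) = 98.6 − 6.19 = 92.41 dB.
ultrasonic cleaner: 80.3 − 20·log₁₀(29.3/2.6) = 80.3 − 21.04 = 59.26 dB.
vacuum pump: 86.3 − 20·log₁₀(11.6/2.6) = 86.3 − 12.99 = 73.31 dB.
Σ 10^(L/10) = 2.060e+09 → L_total = 10·log₁₀(2.060e+09) = 93.14 dB.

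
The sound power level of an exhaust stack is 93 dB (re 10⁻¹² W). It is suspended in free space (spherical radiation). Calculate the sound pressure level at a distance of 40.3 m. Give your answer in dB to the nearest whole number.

The power spreads over a sphere of area 4π·r², so L_p = L_w − 10·log₁₀(4π·r²).
4π·r² = 2.041e+04 m², 10·log₁₀ of that is 43.098 dB.
L_p = 93 − 43.098 = 49.90 dB.

50 dB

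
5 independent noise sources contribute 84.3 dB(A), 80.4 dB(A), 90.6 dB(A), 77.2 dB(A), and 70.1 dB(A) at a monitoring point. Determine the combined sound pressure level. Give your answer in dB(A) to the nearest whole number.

For uncorrelated sources the intensities add, so convert each level to linear form, sum, and take 10·log₁₀ of the total.
Σ 10^(L/10) = 10^(84.3/10) + 10^(80.4/10) + 10^(90.6/10) + 10^(77.2/10) + 10^(70.1/10) = 1.590e+09.
L_total = 10·log₁₀(1.590e+09) = 92.01 dB(A).

92 dB(A)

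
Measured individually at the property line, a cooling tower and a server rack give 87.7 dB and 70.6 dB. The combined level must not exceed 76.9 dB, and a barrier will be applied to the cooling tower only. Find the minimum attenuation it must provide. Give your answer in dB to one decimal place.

12.0 dB

Fixed contribution from the other source: Σ 10^(L/10) = 10^(70.6/10) = 1.148e+07 (70.60 dB).
To meet 76.9 dB overall, the treated cooling tower may contribute at most 10^(76.9/10) − 1.148e+07 = 3.750e+07, i.e. 75.74 dB.
So the cooling tower must be reduced from 87.7 to 75.74 dB: IL = 11.96 dB.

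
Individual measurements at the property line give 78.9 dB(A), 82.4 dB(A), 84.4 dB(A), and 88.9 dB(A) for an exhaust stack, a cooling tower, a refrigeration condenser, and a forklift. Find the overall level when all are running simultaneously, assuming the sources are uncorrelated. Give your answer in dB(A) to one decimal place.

For uncorrelated sources the intensities add, so convert each level to linear form, sum, and take 10·log₁₀ of the total.
Σ 10^(L/10) = 10^(78.9/10) + 10^(82.4/10) + 10^(84.4/10) + 10^(88.9/10) = 1.303e+09.
L_total = 10·log₁₀(1.303e+09) = 91.15 dB(A).

91.1 dB(A)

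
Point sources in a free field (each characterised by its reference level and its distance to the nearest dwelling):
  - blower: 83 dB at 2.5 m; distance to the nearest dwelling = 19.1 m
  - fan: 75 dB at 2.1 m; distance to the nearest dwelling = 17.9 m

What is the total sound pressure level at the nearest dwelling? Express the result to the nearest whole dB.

66 dB

Propagate each source to the receiver with L = L_ref − 20·log₁₀(r/r_ref), then add intensities.
blower: 83 − 20·log₁₀(19.1/2.5) = 83 − 17.66 = 65.34 dB.
fan: 75 − 20·log₁₀(17.9/2.1) = 75 − 18.61 = 56.39 dB.
Σ 10^(L/10) = 3.854e+06 → L_total = 10·log₁₀(3.854e+06) = 65.86 dB.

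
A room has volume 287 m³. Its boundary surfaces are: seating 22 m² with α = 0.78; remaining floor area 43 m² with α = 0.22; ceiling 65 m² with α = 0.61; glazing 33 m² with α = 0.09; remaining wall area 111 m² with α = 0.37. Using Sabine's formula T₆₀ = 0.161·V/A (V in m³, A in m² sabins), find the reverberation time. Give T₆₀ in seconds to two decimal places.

A = Σ Sᵢαᵢ = 22·0.78 + 43·0.22 + 65·0.61 + 33·0.09 + 111·0.37 = 110.31 m².
T₆₀ = 0.161·V/A = 0.161·287/110.31 = 0.419 s.

0.42 s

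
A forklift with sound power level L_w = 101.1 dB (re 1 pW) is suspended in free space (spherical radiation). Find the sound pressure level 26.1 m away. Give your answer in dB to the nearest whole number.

62 dB

The power spreads over a sphere of area 4π·r², so L_p = L_w − 10·log₁₀(4π·r²).
4π·r² = 8560 m², 10·log₁₀ of that is 39.325 dB.
L_p = 101.1 − 39.325 = 61.78 dB.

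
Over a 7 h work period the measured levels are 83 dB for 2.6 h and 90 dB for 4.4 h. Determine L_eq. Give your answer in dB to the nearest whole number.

88 dB

The energy average is taken in the linear domain: L_eq = 10·log₁₀[(Σ tᵢ·10^(Lᵢ/10))/T], T = 7 h.
Σ tᵢ·10^(Lᵢ/10) = 2.6·10^(83/10) + 4.4·10^(90/10) = 4.919e+09.
L_eq = 10·log₁₀(4.919e+09/7) = 88.47 dB.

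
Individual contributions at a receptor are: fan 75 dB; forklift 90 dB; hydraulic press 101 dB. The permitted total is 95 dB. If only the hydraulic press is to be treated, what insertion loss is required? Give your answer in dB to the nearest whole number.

The untreated sources together contribute 10^(75/10) + 10^(90/10) = 1.032e+09, i.e. 90.14 dB.
The limit corresponds to 10^(95/10) = 3.162e+09; subtracting the fixed part leaves 2.131e+09 for the hydraulic press, i.e. 93.29 dB.
So the hydraulic press must be reduced from 101 to 93.29 dB: IL = 7.71 dB.

8 dB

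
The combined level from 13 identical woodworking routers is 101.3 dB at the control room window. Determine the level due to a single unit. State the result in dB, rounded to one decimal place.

90.2 dB

For N identical incoherent sources L_total = L₁ + 10·log₁₀ N, so L₁ = 101.3 − 10·log₁₀(13) = 101.3 − 11.139.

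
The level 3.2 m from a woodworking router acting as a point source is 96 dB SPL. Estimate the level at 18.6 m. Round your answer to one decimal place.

For a point source, L₂ = L₁ − 20·log₁₀(r₂/r₁).
L₂ = 96 − 20·log₁₀(18.6/3.2) = 96 − 15.287 = 80.71 dB SPL.

80.7 dB SPL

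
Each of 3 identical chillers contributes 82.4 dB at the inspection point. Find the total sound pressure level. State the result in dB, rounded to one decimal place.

87.2 dB

L_total = L₁ + 10·log₁₀ N for N identical incoherent sources.
L_total = 82.4 + 10·log₁₀(3) = 82.4 + 4.771 = 87.17 dB.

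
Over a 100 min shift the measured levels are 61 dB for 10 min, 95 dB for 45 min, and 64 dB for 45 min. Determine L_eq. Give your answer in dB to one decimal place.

The energy average is taken in the linear domain: L_eq = 10·log₁₀[(Σ tᵢ·10^(Lᵢ/10))/T], T = 100 min.
Σ tᵢ·10^(Lᵢ/10) = 10·10^(61/10) + 45·10^(95/10) + 45·10^(64/10) = 1.424e+11.
L_eq = 10·log₁₀(1.424e+11/100) = 91.54 dB.

91.5 dB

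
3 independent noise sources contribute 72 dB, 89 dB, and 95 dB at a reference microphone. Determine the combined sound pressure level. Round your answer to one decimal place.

Incoherent sources combine by intensity addition: L_total = 10·log₁₀(Σ 10^(L_i/10)).
Σ 10^(L/10) = 10^(72/10) + 10^(89/10) + 10^(95/10) = 3.972e+09.
L_total = 10·log₁₀(3.972e+09) = 95.99 dB.

96.0 dB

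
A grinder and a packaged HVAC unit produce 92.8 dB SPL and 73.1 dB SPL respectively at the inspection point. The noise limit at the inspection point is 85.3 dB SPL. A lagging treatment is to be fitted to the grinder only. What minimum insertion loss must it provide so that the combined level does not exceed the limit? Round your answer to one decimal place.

7.8 dB

Fixed contribution from the other source: Σ 10^(L/10) = 10^(73.1/10) = 2.042e+07 (73.10 dB SPL).
The limit corresponds to 10^(85.3/10) = 3.388e+08; subtracting the fixed part leaves 3.184e+08 for the grinder, i.e. 85.03 dB SPL.
Required insertion loss = 92.8 − 85.03 = 7.77 dB.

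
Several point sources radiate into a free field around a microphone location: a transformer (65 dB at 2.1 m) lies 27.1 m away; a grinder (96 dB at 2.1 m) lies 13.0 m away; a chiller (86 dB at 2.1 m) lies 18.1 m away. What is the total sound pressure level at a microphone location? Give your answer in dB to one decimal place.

First find each source's level at the receiver (point-source: −20·log₁₀(r/r_ref)), then combine on an intensity basis.
transformer: 65 − 20·log₁₀(27.1/2.1) = 65 − 22.21 = 42.79 dB.
grinder: 96 − 20·log₁₀(13.0/2.1) = 96 − 15.83 = 80.17 dB.
chiller: 86 − 20·log₁₀(18.1/2.1) = 86 − 18.71 = 67.29 dB.
Σ 10^(L/10) = 1.093e+08 → L_total = 10·log₁₀(1.093e+08) = 80.38 dB.

80.4 dB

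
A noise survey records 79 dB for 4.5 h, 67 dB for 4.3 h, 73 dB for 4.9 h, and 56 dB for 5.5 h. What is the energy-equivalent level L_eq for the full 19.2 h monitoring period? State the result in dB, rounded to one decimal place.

74.0 dB

The energy average is taken in the linear domain: L_eq = 10·log₁₀[(Σ tᵢ·10^(Lᵢ/10))/T], T = 19.2 h.
Σ tᵢ·10^(Lᵢ/10) = 4.5·10^(79/10) + 4.3·10^(67/10) + 4.9·10^(73/10) + 5.5·10^(56/10) = 4.790e+08.
L_eq = 10·log₁₀(4.790e+08/19.2) = 73.97 dB.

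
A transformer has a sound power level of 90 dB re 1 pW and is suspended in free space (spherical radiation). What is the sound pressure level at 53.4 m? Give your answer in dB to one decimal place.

Free-field spherical radiation: L_p = L_w − 10·log₁₀(4π·r²), r = 53.4 m.
4π·r² = 3.583e+04 m², 10·log₁₀ of that is 45.543 dB.
L_p = 90 − 45.543 = 44.46 dB.

44.5 dB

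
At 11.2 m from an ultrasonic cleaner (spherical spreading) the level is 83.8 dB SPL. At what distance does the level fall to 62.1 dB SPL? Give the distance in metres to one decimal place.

Point-source spreading drops the level by 20·log₁₀(r₂/r₁); inverting, r₂/r₁ = 10^(ΔL/20).
r₂ = 11.2·10^((83.8−62.1)/20) = 11.2·10^(21.7/20) = 136.21 m.

136.2 m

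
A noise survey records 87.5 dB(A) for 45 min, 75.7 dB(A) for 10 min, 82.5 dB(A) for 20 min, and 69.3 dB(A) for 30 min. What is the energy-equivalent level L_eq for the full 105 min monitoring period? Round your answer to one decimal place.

84.5 dB(A)

L_eq = 10·log₁₀[(1/T)·Σ tᵢ·10^(Lᵢ/10)] with T = 105 min.
Σ tᵢ·10^(Lᵢ/10) = 45·10^(87.5/10) + 10·10^(75.7/10) + 20·10^(82.5/10) + 30·10^(69.3/10) = 2.949e+10.
L_eq = 10·log₁₀(2.949e+10/105) = 84.48 dB(A).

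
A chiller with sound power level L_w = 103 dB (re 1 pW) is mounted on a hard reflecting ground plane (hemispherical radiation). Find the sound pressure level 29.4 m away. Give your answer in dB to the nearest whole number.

66 dB

L_p = L_w − 10·log₁₀(2π·r²) with r = 29.4 m.
2π·r² = 5431 m², 10·log₁₀ of that is 37.349 dB.
L_p = 103 − 37.349 = 65.65 dB.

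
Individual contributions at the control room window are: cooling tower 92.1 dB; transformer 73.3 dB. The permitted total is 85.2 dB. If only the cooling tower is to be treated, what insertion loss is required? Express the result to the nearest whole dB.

The untreated sources together contribute 10^(73.3/10) = 2.138e+07, i.e. 73.30 dB.
To meet 85.2 dB overall, the treated cooling tower may contribute at most 10^(85.2/10) − 2.138e+07 = 3.098e+08, i.e. 84.91 dB.
So the cooling tower must be reduced from 92.1 to 84.91 dB: IL = 7.19 dB.

7 dB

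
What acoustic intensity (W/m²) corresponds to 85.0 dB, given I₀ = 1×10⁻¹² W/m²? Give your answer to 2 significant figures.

0.00032 W/m²

I/I₀ = 10^(85.0/10) = 3.162e+08, so I = 3.162e+08 × 10⁻¹² W/m².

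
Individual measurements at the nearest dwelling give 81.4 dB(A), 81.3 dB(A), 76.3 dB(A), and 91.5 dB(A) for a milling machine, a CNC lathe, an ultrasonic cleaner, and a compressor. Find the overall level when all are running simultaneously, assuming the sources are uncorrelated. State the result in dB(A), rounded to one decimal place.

92.4 dB(A)

Incoherent sources combine by intensity addition: L_total = 10·log₁₀(Σ 10^(L_i/10)).
Σ 10^(L/10) = 10^(81.4/10) + 10^(81.3/10) + 10^(76.3/10) + 10^(91.5/10) = 1.728e+09.
L_total = 10·log₁₀(1.728e+09) = 92.38 dB(A).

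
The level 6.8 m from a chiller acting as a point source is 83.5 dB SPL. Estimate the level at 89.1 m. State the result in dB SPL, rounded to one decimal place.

61.2 dB SPL

For a point source, L₂ = L₁ − 20·log₁₀(r₂/r₁).
L₂ = 83.5 − 20·log₁₀(89.1/6.8) = 83.5 − 22.347 = 61.15 dB SPL.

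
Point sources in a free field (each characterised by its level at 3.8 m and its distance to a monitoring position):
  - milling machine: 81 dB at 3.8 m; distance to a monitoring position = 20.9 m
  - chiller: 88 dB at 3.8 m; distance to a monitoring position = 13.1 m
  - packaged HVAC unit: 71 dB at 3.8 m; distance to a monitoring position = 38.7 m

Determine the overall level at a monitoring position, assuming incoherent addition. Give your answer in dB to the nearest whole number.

Apply inverse-square spreading to bring every level to the receiver, then sum 10^(L/10).
milling machine: 81 − 20·log₁₀(20.9/3.8) = 81 − 14.81 = 66.19 dB.
chiller: 88 − 20·log₁₀(13.1/3.8) = 88 − 10.75 = 77.25 dB.
packaged HVAC unit: 71 − 20·log₁₀(38.7/3.8) = 71 − 20.16 = 50.84 dB.
Σ 10^(L/10) = 5.737e+07 → L_total = 10·log₁₀(5.737e+07) = 77.59 dB.

78 dB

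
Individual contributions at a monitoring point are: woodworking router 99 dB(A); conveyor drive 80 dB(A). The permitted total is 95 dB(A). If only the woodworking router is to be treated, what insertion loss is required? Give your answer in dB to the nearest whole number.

Fixed contribution from the other source: Σ 10^(L/10) = 10^(80/10) = 1.000e+08 (80.00 dB(A)).
To meet 95 dB(A) overall, the treated woodworking router may contribute at most 10^(95/10) − 1.000e+08 = 3.062e+09, i.e. 94.86 dB(A).
So the woodworking router must be reduced from 99 to 94.86 dB(A): IL = 4.14 dB.

4 dB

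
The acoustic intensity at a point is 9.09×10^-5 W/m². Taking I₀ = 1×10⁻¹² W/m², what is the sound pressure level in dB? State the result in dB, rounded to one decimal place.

79.6 dB

Dividing by I₀ shifts the exponent by 12: I/I₀ = 9.09×10^7.
L = 10·(0.9586 + 7) = 79.59 dB.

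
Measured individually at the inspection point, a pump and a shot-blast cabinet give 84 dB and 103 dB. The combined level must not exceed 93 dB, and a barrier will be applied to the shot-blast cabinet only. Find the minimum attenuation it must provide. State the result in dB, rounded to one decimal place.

10.6 dB

Fixed contribution from the other source: Σ 10^(L/10) = 10^(84/10) = 2.512e+08 (84.00 dB).
To meet 93 dB overall, the treated shot-blast cabinet may contribute at most 10^(93/10) − 2.512e+08 = 1.744e+09, i.e. 92.42 dB.
Required insertion loss = 103 − 92.42 = 10.58 dB.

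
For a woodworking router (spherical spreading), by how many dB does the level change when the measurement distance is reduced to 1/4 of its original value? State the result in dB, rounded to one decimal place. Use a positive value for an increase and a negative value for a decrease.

A point source loses 6 dB per doubling of distance; generally ΔL = −20·log₁₀(r₂/r₁).
ΔL = −20·log₁₀(0.25) = +12.04 dB.

+12.0 dB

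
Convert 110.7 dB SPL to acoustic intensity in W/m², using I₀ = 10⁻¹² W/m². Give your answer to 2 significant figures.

0.12 W/m²

L = 10·log₁₀(I/I₀) ⇒ I = I₀·10^(L/10) = 10⁻¹² × 10^11.07.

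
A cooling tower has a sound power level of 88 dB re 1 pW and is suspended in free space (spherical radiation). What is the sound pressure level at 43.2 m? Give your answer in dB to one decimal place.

44.3 dB

The power spreads over a sphere of area 4π·r², so L_p = L_w − 10·log₁₀(4π·r²).
4π·r² = 2.345e+04 m², 10·log₁₀ of that is 43.702 dB.
L_p = 88 − 43.702 = 44.30 dB.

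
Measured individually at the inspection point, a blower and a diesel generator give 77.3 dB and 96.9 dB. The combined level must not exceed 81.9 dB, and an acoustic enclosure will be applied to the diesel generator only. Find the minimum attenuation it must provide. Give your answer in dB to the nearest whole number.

17 dB

The untreated sources together contribute 10^(77.3/10) = 5.370e+07, i.e. 77.30 dB.
To meet 81.9 dB overall, the treated diesel generator may contribute at most 10^(81.9/10) − 5.370e+07 = 1.012e+08, i.e. 80.05 dB.
Required insertion loss = 96.9 − 80.05 = 16.85 dB.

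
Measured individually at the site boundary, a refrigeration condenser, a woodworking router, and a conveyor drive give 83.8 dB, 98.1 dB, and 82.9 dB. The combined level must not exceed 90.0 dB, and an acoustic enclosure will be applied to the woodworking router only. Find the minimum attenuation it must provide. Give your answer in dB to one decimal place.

The untreated sources together contribute 10^(83.8/10) + 10^(82.9/10) = 4.349e+08, i.e. 86.38 dB.
The limit corresponds to 10^(90.0/10) = 1.000e+09; subtracting the fixed part leaves 5.651e+08 for the woodworking router, i.e. 87.52 dB.
So the woodworking router must be reduced from 98.1 to 87.52 dB: IL = 10.58 dB.

10.6 dB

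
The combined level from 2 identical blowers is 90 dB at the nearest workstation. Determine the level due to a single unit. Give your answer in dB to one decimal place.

Dividing the total intensity by 2 lowers the level by 10·log₁₀ 2 = 3.010 dB: L₁ = 90 − 3.010.

87.0 dB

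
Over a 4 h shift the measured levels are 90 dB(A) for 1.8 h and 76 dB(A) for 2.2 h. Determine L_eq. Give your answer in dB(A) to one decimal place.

86.7 dB(A)

The energy average is taken in the linear domain: L_eq = 10·log₁₀[(Σ tᵢ·10^(Lᵢ/10))/T], T = 4 h.
Σ tᵢ·10^(Lᵢ/10) = 1.8·10^(90/10) + 2.2·10^(76/10) = 1.888e+09.
L_eq = 10·log₁₀(1.888e+09/4) = 86.74 dB(A).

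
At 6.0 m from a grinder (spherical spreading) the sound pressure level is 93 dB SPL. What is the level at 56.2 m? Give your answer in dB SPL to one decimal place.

Spherical spreading from a point source gives a 20·log₁₀(r₂/r₁) drop.
L₂ = 93 − 20·log₁₀(56.2/6.0) = 93 − 19.432 = 73.57 dB SPL.

73.6 dB SPL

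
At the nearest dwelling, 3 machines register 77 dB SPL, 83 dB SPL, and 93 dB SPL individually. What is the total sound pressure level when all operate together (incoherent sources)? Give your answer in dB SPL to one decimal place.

93.5 dB SPL

Incoherent sources combine by intensity addition: L_total = 10·log₁₀(Σ 10^(L_i/10)).
Σ 10^(L/10) = 10^(77/10) + 10^(83/10) + 10^(93/10) = 2.245e+09.
L_total = 10·log₁₀(2.245e+09) = 93.51 dB SPL.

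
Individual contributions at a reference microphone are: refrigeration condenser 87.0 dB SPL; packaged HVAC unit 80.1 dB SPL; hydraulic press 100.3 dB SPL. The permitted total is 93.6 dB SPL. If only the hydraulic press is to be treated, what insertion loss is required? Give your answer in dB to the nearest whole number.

Everything except the hydraulic press sums to 10^(87.0/10) + 10^(80.1/10) = 6.035e+08 in linear terms, 87.81 dB SPL.
The limit corresponds to 10^(93.6/10) = 2.291e+09; subtracting the fixed part leaves 1.687e+09 for the hydraulic press, i.e. 92.27 dB SPL.
So the hydraulic press must be reduced from 100.3 to 92.27 dB SPL: IL = 8.03 dB.

8 dB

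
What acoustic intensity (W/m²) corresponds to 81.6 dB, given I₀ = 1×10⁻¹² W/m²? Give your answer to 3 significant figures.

I = I₀·10^(L/10) = 10⁻¹² × 10^(81.6/10) = 10^(-3.840).

0.000145 W/m²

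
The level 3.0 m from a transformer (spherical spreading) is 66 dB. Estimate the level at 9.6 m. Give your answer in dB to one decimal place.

55.9 dB

For a point source, L₂ = L₁ − 20·log₁₀(r₂/r₁).
L₂ = 66 − 20·log₁₀(9.6/3.0) = 66 − 10.103 = 55.90 dB.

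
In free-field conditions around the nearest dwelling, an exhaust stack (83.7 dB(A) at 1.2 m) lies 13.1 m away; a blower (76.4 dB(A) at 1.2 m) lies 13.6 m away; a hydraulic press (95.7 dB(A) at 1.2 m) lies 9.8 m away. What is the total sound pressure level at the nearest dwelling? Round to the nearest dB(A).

78 dB(A)

First find each source's level at the receiver (point-source: −20·log₁₀(r/r_ref)), then combine on an intensity basis.
exhaust stack: 83.7 − 20·log₁₀(13.1/1.2) = 83.7 − 20.76 = 62.94 dB(A).
blower: 76.4 − 20·log₁₀(13.6/1.2) = 76.4 − 21.09 = 55.31 dB(A).
hydraulic press: 95.7 − 20·log₁₀(9.8/1.2) = 95.7 − 18.24 = 77.46 dB(A).
Σ 10^(L/10) = 5.801e+07 → L_total = 10·log₁₀(5.801e+07) = 77.64 dB(A).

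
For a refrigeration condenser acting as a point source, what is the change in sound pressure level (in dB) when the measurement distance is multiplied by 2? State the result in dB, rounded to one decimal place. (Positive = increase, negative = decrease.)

-6.0 dB

With spherical spreading the level changes by −20·log₁₀(r₂/r₁).
ΔL = −20·log₁₀(2) = -6.02 dB.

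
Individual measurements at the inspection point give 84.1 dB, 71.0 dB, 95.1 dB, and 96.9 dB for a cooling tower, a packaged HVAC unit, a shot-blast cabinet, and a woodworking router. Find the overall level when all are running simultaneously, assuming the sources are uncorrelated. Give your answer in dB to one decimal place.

For uncorrelated sources the intensities add, so convert each level to linear form, sum, and take 10·log₁₀ of the total.
Σ 10^(L/10) = 10^(84.1/10) + 10^(71.0/10) + 10^(95.1/10) + 10^(96.9/10) = 8.403e+09.
L_total = 10·log₁₀(8.403e+09) = 99.24 dB.

99.2 dB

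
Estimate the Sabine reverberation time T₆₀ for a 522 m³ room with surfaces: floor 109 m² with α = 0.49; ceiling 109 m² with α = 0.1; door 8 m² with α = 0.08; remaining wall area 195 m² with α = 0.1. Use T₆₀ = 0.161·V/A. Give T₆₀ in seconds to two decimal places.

Total absorption A = 109·0.49 + 109·0.1 + 8·0.08 + 195·0.1 = 84.45 m² sabins.
T₆₀ = 0.161 × 522 / 84.45 = 0.995 s.

1.00 s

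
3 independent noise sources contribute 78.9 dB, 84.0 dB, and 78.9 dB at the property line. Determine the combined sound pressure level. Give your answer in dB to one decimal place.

86.1 dB

For uncorrelated sources the intensities add, so convert each level to linear form, sum, and take 10·log₁₀ of the total.
Σ 10^(L/10) = 10^(78.9/10) + 10^(84.0/10) + 10^(78.9/10) = 4.064e+08.
L_total = 10·log₁₀(4.064e+08) = 86.09 dB.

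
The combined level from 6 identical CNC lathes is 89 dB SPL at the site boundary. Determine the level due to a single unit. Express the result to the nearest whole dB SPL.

For N identical incoherent sources L_total = L₁ + 10·log₁₀ N, so L₁ = 89 − 10·log₁₀(6) = 89 − 7.782.

81 dB SPL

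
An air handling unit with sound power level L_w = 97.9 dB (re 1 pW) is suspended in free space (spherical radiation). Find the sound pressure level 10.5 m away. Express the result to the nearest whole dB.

66 dB

L_p = L_w − 10·log₁₀(4π·r²) with r = 10.5 m.
4π·r² = 1385 m², 10·log₁₀ of that is 31.416 dB.
L_p = 97.9 − 31.416 = 66.48 dB.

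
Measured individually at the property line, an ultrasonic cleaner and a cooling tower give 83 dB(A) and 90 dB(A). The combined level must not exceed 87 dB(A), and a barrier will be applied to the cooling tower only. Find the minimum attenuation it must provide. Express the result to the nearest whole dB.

Fixed contribution from the other source: Σ 10^(L/10) = 10^(83/10) = 1.995e+08 (83.00 dB(A)).
The limit corresponds to 10^(87/10) = 5.012e+08; subtracting the fixed part leaves 3.017e+08 for the cooling tower, i.e. 84.80 dB(A).
So the cooling tower must be reduced from 90 to 84.80 dB(A): IL = 5.20 dB.

5 dB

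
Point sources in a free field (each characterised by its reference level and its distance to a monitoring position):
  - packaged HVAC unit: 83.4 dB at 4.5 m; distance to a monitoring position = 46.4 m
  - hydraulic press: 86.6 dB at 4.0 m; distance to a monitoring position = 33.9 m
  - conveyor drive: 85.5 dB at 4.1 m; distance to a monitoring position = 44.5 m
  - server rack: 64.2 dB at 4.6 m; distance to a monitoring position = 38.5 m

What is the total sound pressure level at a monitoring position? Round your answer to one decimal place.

70.6 dB

Propagate each source to the receiver with L = L_ref − 20·log₁₀(r/r_ref), then add intensities.
packaged HVAC unit: 83.4 − 20·log₁₀(46.4/4.5) = 83.4 − 20.27 = 63.13 dB.
hydraulic press: 86.6 − 20·log₁₀(33.9/4.0) = 86.6 − 18.56 = 68.04 dB.
conveyor drive: 85.5 − 20·log₁₀(44.5/4.1) = 85.5 − 20.71 = 64.79 dB.
server rack: 64.2 − 20·log₁₀(38.5/4.6) = 64.2 − 18.45 = 45.75 dB.
Σ 10^(L/10) = 1.147e+07 → L_total = 10·log₁₀(1.147e+07) = 70.60 dB.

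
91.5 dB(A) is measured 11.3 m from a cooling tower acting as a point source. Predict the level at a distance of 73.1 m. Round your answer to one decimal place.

75.3 dB(A)

Point-source attenuation: ΔL = 20·log₁₀(r₂/r₁) = 20·log₁₀(73.1/11.3) = 16.217 dB.
L₂ = 91.5 − 20·log₁₀(73.1/11.3) = 91.5 − 16.217 = 75.28 dB(A).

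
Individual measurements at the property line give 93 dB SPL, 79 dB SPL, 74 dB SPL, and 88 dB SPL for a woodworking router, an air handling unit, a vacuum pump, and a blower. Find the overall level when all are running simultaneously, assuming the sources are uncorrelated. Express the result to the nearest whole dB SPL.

94 dB SPL

Incoherent sources combine by intensity addition: L_total = 10·log₁₀(Σ 10^(L_i/10)).
Σ 10^(L/10) = 10^(93/10) + 10^(79/10) + 10^(74/10) + 10^(88/10) = 2.731e+09.
L_total = 10·log₁₀(2.731e+09) = 94.36 dB SPL.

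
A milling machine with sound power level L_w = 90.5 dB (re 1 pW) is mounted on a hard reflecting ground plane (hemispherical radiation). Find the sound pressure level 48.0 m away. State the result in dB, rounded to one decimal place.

48.9 dB

Free-field hemispherical radiation: L_p = L_w − 10·log₁₀(2π·r²), r = 48.0 m.
2π·r² = 1.448e+04 m², 10·log₁₀ of that is 41.607 dB.
L_p = 90.5 − 41.607 = 48.89 dB.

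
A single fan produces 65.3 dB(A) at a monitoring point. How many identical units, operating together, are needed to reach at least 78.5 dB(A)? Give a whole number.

21

The shortfall is 78.5 − 65.3 = 13.2 dB, and N units add 10·log₁₀ N, so need 10·log₁₀ N ≥ 13.2.
N ≥ 10^(13.2/10) = 20.893, so N = 21.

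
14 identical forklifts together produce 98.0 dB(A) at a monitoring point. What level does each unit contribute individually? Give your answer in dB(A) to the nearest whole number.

87 dB(A)

For N identical incoherent sources L_total = L₁ + 10·log₁₀ N, so L₁ = 98.0 − 10·log₁₀(14) = 98.0 − 11.461.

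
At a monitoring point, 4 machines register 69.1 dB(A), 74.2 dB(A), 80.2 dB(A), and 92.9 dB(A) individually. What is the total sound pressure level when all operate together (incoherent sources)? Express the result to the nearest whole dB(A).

93 dB(A)

Incoherent sources combine by intensity addition: L_total = 10·log₁₀(Σ 10^(L_i/10)).
Σ 10^(L/10) = 10^(69.1/10) + 10^(74.2/10) + 10^(80.2/10) + 10^(92.9/10) = 2.089e+09.
L_total = 10·log₁₀(2.089e+09) = 93.20 dB(A).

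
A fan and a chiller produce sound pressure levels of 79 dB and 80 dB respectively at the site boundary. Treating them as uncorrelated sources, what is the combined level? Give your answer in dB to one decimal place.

For uncorrelated sources the intensities add, so convert each level to linear form, sum, and take 10·log₁₀ of the total.
Σ 10^(L/10) = 10^(79/10) + 10^(80/10) = 1.794e+08.
L_total = 10·log₁₀(1.794e+08) = 82.54 dB.

82.5 dB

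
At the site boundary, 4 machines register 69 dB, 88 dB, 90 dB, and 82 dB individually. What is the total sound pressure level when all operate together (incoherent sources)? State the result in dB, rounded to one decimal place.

92.5 dB

Incoherent sources combine by intensity addition: L_total = 10·log₁₀(Σ 10^(L_i/10)).
Σ 10^(L/10) = 10^(69/10) + 10^(88/10) + 10^(90/10) + 10^(82/10) = 1.797e+09.
L_total = 10·log₁₀(1.797e+09) = 92.55 dB.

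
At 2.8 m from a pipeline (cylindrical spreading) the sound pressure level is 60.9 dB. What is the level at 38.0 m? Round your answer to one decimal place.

49.6 dB

For a line source, L₂ = L₁ − 10·log₁₀(r₂/r₁).
L₂ = 60.9 − 10·log₁₀(38.0/2.8) = 60.9 − 11.326 = 49.57 dB.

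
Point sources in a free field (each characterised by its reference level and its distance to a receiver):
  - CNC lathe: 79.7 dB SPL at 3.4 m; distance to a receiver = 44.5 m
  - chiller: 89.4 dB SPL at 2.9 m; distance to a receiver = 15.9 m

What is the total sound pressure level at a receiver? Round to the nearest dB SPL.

Propagate each source to the receiver with L = L_ref − 20·log₁₀(r/r_ref), then add intensities.
CNC lathe: 79.7 − 20·log₁₀(44.5/3.4) = 79.7 − 22.34 = 57.36 dB SPL.
chiller: 89.4 − 20·log₁₀(15.9/2.9) = 89.4 − 14.78 = 74.62 dB SPL.
Σ 10^(L/10) = 2.952e+07 → L_total = 10·log₁₀(2.952e+07) = 74.70 dB SPL.

75 dB SPL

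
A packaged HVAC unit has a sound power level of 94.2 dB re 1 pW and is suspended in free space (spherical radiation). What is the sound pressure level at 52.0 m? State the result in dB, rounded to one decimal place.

The power spreads over a sphere of area 4π·r², so L_p = L_w − 10·log₁₀(4π·r²).
4π·r² = 3.398e+04 m², 10·log₁₀ of that is 45.312 dB.
L_p = 94.2 − 45.312 = 48.89 dB.

48.9 dB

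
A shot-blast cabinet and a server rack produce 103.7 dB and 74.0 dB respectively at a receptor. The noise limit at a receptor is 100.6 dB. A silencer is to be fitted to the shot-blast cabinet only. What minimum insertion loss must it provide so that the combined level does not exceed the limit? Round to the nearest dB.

Fixed contribution from the other source: Σ 10^(L/10) = 10^(74.0/10) = 2.512e+07 (74.00 dB).
To meet 100.6 dB overall, the treated shot-blast cabinet may contribute at most 10^(100.6/10) − 2.512e+07 = 1.146e+10, i.e. 100.59 dB.
So the shot-blast cabinet must be reduced from 103.7 to 100.59 dB: IL = 3.11 dB.

3 dB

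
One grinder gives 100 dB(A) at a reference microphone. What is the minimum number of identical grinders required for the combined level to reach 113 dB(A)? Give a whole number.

Need L₁ + 10·log₁₀ N ≥ 113, i.e. log₁₀ N ≥ 1.30.
N ≥ 10^(13.0/10) = 19.953, so N = 20.

20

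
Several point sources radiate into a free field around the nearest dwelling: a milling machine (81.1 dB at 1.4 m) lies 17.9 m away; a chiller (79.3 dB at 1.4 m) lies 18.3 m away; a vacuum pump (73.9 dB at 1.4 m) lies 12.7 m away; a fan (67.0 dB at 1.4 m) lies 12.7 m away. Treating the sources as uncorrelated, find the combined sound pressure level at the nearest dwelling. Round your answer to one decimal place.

62.2 dB

First find each source's level at the receiver (point-source: −20·log₁₀(r/r_ref)), then combine on an intensity basis.
milling machine: 81.1 − 20·log₁₀(17.9/1.4) = 81.1 − 22.13 = 58.97 dB.
chiller: 79.3 − 20·log₁₀(18.3/1.4) = 79.3 − 22.33 = 56.97 dB.
vacuum pump: 73.9 − 20·log₁₀(12.7/1.4) = 73.9 − 19.15 = 54.75 dB.
fan: 67.0 − 20·log₁₀(12.7/1.4) = 67.0 − 19.15 = 47.85 dB.
Σ 10^(L/10) = 1.645e+06 → L_total = 10·log₁₀(1.645e+06) = 62.16 dB.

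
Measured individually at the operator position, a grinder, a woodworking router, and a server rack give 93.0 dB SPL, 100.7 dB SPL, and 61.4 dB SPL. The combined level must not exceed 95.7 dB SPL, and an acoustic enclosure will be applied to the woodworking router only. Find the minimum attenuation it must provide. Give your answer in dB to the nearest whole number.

8 dB

Everything except the woodworking router sums to 10^(93.0/10) + 10^(61.4/10) = 1.997e+09 in linear terms, 93.00 dB SPL.
The limit corresponds to 10^(95.7/10) = 3.715e+09; subtracting the fixed part leaves 1.719e+09 for the woodworking router, i.e. 92.35 dB SPL.
So the woodworking router must be reduced from 100.7 to 92.35 dB SPL: IL = 8.35 dB.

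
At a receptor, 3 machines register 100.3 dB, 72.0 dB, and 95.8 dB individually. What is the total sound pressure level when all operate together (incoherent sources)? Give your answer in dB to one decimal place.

For uncorrelated sources the intensities add, so convert each level to linear form, sum, and take 10·log₁₀ of the total.
Σ 10^(L/10) = 10^(100.3/10) + 10^(72.0/10) + 10^(95.8/10) = 1.453e+10.
L_total = 10·log₁₀(1.453e+10) = 101.62 dB.

101.6 dB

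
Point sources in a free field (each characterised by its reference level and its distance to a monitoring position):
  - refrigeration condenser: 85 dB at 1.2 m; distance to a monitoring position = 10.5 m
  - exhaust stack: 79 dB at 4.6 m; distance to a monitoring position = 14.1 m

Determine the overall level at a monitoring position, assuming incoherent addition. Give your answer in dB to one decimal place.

First find each source's level at the receiver (point-source: −20·log₁₀(r/r_ref)), then combine on an intensity basis.
refrigeration condenser: 85 − 20·log₁₀(10.5/1.2) = 85 − 18.84 = 66.16 dB.
exhaust stack: 79 − 20·log₁₀(14.1/4.6) = 79 − 9.73 = 69.27 dB.
Σ 10^(L/10) = 1.258e+07 → L_total = 10·log₁₀(1.258e+07) = 71.00 dB.

71.0 dB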